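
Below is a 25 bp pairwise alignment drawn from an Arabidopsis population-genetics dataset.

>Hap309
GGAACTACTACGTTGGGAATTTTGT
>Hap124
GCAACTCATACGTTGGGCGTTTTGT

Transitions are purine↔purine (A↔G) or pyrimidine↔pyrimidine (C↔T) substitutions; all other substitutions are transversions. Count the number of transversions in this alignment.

4

The sequences differ at positions 2 (G/C, transversion), 7 (A/C, transversion), 8 (C/A, transversion), 18 (A/C, transversion), 19 (A/G, transition).
Of the 5 differences, 1 transition and 4 transversions, so the answer is 4.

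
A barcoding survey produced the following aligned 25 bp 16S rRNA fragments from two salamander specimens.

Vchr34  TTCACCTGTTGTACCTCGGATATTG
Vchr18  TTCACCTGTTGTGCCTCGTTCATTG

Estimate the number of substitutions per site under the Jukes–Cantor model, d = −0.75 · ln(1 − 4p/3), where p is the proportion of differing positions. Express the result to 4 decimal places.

0.1800

Mismatches occur at site 13 (A↔G), site 19 (G↔T), site 20 (A↔T), site 21 (T↔C).
p = 4/25 = 0.160000.
d = −0.75 · ln(1 − (4/3)·0.160000) = −0.75 · ln(0.786667) = −0.75 · (-0.239950) = 0.1800.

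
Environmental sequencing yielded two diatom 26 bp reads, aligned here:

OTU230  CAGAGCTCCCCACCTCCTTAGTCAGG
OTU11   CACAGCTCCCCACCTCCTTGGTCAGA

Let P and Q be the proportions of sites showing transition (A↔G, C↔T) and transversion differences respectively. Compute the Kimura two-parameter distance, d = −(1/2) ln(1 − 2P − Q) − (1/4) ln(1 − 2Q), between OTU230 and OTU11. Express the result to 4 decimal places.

Differing sites — 3:G/C (Tv); 20:A/G (Ti); 26:G/A (Ti).
Of the 3 differences, 2 transitions and 1 transversion over 26 sites: P = 2/26 = 0.076923, Q = 1/26 = 0.038462.
d = −0.5·ln(0.807692) − 0.25·ln(0.923076) = −0.5·(-0.213574) − 0.25·(-0.080044) = 0.1268.

0.1268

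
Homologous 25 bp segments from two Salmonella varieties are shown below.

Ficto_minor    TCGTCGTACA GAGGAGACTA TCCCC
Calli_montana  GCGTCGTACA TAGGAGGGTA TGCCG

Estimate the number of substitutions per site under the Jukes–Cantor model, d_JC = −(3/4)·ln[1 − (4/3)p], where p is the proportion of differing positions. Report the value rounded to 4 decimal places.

Mismatches occur at site 1 (T→G), site 11 (G→T), site 17 (A→G), site 18 (C→G), site 22 (C→G), site 25 (C→G).
p = 6/25 = 0.240000.
d = −0.75 · ln(1 − (4/3)·0.240000) = −0.75 · ln(0.680000) = −0.75 · (-0.385662) = 0.2892.

0.2892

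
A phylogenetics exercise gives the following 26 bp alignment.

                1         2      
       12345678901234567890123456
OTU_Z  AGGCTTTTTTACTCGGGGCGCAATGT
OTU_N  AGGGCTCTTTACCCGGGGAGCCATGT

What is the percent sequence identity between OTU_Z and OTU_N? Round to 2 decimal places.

76.92%

The sequences differ at positions 4 (C/G), 5 (T/C), 7 (T/C), 13 (T/C), 19 (C/A), 22 (A/C).
20 of the 26 sites match, so the percent identity is 20/26 × 100 = 76.92%.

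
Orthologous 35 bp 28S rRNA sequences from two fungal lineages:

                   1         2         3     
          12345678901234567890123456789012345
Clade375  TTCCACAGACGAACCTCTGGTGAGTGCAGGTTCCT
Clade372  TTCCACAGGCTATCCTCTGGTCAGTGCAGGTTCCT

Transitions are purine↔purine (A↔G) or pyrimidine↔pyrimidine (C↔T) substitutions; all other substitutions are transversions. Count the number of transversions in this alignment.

3

Mismatches occur at site 9 (A/G, transition), site 11 (G/T, transversion), site 13 (A/T, transversion), site 22 (G/C, transversion).
Of the 4 differences, 1 transition and 3 transversions, so the answer is 3.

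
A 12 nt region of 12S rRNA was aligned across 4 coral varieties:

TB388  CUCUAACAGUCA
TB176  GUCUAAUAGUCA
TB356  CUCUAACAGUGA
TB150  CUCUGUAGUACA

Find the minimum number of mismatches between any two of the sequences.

1

Pairwise Hamming distances:
  TB388 vs TB176: 2
  TB388 vs TB356: 1
  TB388 vs TB150: 6
  TB176 vs TB356: 3
  TB176 vs TB150: 7
  TB356 vs TB150: 7
The smallest is 1, between TB388 and TB356.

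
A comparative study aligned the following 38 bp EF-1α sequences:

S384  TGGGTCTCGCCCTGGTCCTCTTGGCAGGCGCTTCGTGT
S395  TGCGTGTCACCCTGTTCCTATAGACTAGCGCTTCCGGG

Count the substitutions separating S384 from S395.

The sequences differ at positions 3 (G/C), 6 (C/G), 9 (G/A), 15 (G/T), 20 (C/A), 22 (T/A), 24 (G/A), 26 (A/T), 27 (G/A), 35 (G/C), 36 (T/G), 38 (T/G).
That gives 12 mismatches out of 38 aligned sites, so the Hamming distance is 12.

12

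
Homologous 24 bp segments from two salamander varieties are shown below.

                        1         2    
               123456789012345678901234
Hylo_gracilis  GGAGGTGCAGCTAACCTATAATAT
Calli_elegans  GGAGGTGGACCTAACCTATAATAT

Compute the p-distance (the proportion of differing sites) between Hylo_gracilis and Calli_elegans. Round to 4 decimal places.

The sequences differ at positions 8 (C/G), 10 (G/C).
There are 2 differences over 24 sites, so p = 2/24 = 0.0833.

0.0833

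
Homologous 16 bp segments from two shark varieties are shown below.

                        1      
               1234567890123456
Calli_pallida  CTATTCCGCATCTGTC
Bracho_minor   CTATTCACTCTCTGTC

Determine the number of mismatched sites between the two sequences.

Differing sites — 7:C/A; 8:G/C; 9:C/T; 10:A/C.
That gives 4 mismatches out of 16 aligned sites, so the Hamming distance is 4.

4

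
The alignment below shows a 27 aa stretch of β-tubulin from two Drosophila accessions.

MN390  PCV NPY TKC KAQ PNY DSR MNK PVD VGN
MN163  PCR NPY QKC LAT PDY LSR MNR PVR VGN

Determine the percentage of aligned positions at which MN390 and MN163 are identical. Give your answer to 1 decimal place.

Differing sites — 3:V/R; 7:T/Q; 10:K/L; 12:Q/T; 14:N/D; 16:D/L; 21:K/R; 24:D/R.
19 of the 27 sites match, so the percent identity is 19/27 × 100 = 70.4%.

70.4%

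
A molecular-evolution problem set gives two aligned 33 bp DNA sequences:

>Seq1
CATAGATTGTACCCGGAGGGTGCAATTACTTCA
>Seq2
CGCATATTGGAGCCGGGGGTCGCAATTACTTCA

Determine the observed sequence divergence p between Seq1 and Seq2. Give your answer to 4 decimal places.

0.2424

Mismatches occur at site 2 (A/G), site 3 (T/C), site 5 (G/T), site 10 (T/G), site 12 (C/G), site 17 (A/G), site 20 (G/T), site 21 (T/C).
There are 8 differences over 33 sites, so p = 8/33 = 0.2424.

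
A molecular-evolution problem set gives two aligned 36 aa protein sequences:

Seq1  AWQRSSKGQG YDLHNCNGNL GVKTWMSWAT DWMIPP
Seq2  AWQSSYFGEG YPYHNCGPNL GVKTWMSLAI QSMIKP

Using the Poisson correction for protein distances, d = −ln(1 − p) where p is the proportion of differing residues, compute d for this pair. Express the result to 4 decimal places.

0.4480

Differing sites — 4:R/S; 6:S/Y; 7:K/F; 9:Q/E; 12:D/P; 13:L/Y; 17:N/G; 18:G/P; 28:W/L; 30:T/I; 31:D/Q; 32:W/S; 35:P/K.
p = 13/36 = 0.361111.
d = −ln(1 − 0.361111) = −ln(0.638889) = 0.4480.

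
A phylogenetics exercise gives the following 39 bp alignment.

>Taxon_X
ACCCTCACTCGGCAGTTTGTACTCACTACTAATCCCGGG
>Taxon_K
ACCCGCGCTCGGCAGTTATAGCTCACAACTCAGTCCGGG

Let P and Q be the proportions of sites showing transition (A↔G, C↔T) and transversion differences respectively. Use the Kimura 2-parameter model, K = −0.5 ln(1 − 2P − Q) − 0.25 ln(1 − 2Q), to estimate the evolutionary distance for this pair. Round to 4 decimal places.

0.3139

Mismatches occur at site 5 (T/G, transversion), site 7 (A/G, transition), site 18 (T/A, transversion), site 19 (G/T, transversion), site 20 (T/A, transversion), site 21 (A/G, transition), site 27 (T/A, transversion), site 31 (A/C, transversion), site 33 (T/G, transversion), site 34 (C/T, transition).
Of the 10 differences, 3 transitions and 7 transversions over 39 sites: P = 3/39 = 0.076923, Q = 7/39 = 0.179487.
d = −0.5·ln(0.666667) − 0.25·ln(0.641026) = −0.5·(-0.405465) − 0.25·(-0.444685) = 0.3139.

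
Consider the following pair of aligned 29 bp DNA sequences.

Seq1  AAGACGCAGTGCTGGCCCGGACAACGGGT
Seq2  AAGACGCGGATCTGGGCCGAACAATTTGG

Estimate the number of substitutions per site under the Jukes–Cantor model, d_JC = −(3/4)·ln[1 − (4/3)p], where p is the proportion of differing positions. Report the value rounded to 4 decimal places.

The sequences differ at positions 8 (A/G), 10 (T/A), 11 (G/T), 16 (C/G), 20 (G/A), 25 (C/T), 26 (G/T), 27 (G/T), 29 (T/G).
p = 9/29 = 0.310345.
d = −0.75 · ln(1 − (4/3)·0.310345) = −0.75 · ln(0.586207) = −0.75 · (-0.534082) = 0.4006.

0.4006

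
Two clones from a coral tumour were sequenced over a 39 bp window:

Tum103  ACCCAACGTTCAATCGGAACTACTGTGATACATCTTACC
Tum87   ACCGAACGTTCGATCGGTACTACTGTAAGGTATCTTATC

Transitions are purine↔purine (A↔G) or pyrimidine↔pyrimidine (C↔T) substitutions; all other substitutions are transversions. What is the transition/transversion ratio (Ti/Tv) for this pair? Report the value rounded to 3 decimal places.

1.667

Mismatches occur at site 4 (C/G, transversion), site 12 (A/G, transition), site 18 (A/T, transversion), site 27 (G/A, transition), site 29 (T/G, transversion), site 30 (A/G, transition), site 31 (C/T, transition), site 38 (C/T, transition).
Of the 8 differences, 5 transitions and 3 transversions, so Ti/Tv = 5/3 = 1.667.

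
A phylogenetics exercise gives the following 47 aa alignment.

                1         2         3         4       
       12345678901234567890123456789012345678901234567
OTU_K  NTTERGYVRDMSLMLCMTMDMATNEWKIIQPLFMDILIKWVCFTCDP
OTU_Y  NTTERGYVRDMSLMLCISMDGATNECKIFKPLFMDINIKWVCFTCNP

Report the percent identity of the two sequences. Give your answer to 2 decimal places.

The sequences differ at positions 17 (M/I), 18 (T/S), 21 (M/G), 26 (W/C), 29 (I/F), 30 (Q/K), 37 (L/N), 46 (D/N).
39 of the 47 sites match, so the percent identity is 39/47 × 100 = 82.98%.

82.98%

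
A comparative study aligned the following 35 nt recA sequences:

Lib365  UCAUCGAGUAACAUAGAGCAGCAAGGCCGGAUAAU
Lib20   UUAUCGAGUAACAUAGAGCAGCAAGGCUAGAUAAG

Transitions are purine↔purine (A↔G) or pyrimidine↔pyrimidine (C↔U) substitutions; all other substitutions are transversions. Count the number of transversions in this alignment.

Mismatches occur at site 2 (C→U, transition), site 28 (C→U, transition), site 29 (G→A, transition), site 35 (U→G, transversion).
Of the 4 differences, 3 transitions and 1 transversion, so the answer is 1.

1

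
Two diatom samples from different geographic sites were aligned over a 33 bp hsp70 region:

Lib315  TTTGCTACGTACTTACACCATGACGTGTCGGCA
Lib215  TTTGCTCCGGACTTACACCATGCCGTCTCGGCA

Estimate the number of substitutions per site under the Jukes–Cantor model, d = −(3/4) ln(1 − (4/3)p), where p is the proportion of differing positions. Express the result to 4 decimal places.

0.1322

The sequences differ at positions 7 (A/C), 10 (T/G), 23 (A/C), 27 (G/C).
p = 4/33 = 0.121212.
d = −0.75 · ln(1 − (4/3)·0.121212) = −0.75 · ln(0.838384) = −0.75 · (-0.176279) = 0.1322.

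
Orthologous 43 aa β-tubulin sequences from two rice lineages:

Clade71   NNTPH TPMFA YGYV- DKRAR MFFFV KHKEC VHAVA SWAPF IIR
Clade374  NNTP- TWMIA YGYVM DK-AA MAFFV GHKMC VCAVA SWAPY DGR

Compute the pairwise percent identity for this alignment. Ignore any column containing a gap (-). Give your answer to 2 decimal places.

Excluding the 3 gap columns leaves 40 comparable sites.
Differing sites — 7:P/W; 9:F/I; 20:R/A; 22:F/A; 26:K/G; 29:E/M; 32:H/C; 40:F/Y; 41:I/D; 42:I/G.
30 of the 40 comparable sites match, so the percent identity is 30/40 × 100 = 75.00%.

75.00%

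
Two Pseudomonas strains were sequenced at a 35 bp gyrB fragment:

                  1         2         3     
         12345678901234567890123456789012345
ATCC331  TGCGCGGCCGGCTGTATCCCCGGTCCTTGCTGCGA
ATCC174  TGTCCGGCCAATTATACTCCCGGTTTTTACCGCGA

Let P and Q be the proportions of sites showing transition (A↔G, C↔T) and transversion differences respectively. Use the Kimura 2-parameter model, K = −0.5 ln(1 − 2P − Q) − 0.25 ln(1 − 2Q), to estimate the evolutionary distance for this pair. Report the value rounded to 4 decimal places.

0.5499

Differing sites — 3:C/T (Ti); 4:G/C (Tv); 10:G/A (Ti); 11:G/A (Ti); 12:C/T (Ti); 14:G/A (Ti); 17:T/C (Ti); 18:C/T (Ti); 25:C/T (Ti); 26:C/T (Ti); 29:G/A (Ti); 31:T/C (Ti).
Of the 12 differences, 11 transitions and 1 transversion over 35 sites: P = 11/35 = 0.314286, Q = 1/35 = 0.028571.
d = −0.5·ln(0.342857) − 0.25·ln(0.942858) = −0.5·(-1.070442) − 0.25·(-0.058840) = 0.5499.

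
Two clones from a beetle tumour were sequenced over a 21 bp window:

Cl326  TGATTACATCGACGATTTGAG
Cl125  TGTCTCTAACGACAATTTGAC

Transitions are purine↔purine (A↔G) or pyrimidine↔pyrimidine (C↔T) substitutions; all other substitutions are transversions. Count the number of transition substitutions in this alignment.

3

Mismatches occur at site 3 (A↔T, transversion), site 4 (T↔C, transition), site 6 (A↔C, transversion), site 7 (C↔T, transition), site 9 (T↔A, transversion), site 14 (G↔A, transition), site 21 (G↔C, transversion).
Of the 7 differences, 3 transitions and 4 transversions, so the answer is 3.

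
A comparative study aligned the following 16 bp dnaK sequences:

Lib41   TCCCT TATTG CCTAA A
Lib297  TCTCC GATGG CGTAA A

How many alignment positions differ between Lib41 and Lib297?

Differing sites — 3:C/T; 5:T/C; 6:T/G; 9:T/G; 12:C/G.
That gives 5 mismatches out of 16 aligned sites, so the Hamming distance is 5.

5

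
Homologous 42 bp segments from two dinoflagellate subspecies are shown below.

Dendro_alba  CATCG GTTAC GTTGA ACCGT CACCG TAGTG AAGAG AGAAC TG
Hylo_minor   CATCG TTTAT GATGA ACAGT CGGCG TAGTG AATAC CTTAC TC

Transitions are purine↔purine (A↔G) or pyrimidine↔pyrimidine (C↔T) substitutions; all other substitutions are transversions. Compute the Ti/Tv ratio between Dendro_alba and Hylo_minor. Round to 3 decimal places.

Mismatches occur at site 6 (G→T, transversion), site 10 (C→T, transition), site 12 (T→A, transversion), site 18 (C→A, transversion), site 22 (A→G, transition), site 23 (C→G, transversion), site 33 (G→T, transversion), site 35 (G→C, transversion), site 36 (A→C, transversion), site 37 (G→T, transversion), site 38 (A→T, transversion), site 42 (G→C, transversion).
Of the 12 differences, 2 transitions and 10 transversions, so Ti/Tv = 2/10 = 0.200.

0.200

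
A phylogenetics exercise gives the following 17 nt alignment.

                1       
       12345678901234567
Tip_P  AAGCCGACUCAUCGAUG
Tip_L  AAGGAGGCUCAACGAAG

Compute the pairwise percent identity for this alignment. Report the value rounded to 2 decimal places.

Mismatches occur at site 4 (C↔G), site 5 (C↔A), site 7 (A↔G), site 12 (U↔A), site 16 (U↔A).
12 of the 17 sites match, so the percent identity is 12/17 × 100 = 70.59%.

70.59%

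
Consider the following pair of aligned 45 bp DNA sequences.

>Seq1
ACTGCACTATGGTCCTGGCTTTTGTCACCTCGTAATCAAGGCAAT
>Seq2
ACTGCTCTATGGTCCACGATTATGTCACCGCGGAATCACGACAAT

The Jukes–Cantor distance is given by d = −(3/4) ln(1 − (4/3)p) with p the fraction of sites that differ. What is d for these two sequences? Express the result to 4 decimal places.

Differing sites — 6:A/T; 16:T/A; 17:G/C; 19:C/A; 22:T/A; 30:T/G; 33:T/G; 39:A/C; 41:G/A.
p = 9/45 = 0.200000.
d = −0.75 · ln(1 − (4/3)·0.200000) = −0.75 · ln(0.733333) = −0.75 · (-0.310155) = 0.2326.

0.2326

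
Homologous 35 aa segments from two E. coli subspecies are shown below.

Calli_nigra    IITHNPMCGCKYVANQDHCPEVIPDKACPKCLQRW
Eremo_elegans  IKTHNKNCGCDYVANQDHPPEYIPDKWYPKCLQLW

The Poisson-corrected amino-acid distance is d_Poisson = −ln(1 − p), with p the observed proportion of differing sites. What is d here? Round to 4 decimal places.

0.2973

The sequences differ at positions 2 (I/K), 6 (P/K), 7 (M/N), 11 (K/D), 19 (C/P), 22 (V/Y), 27 (A/W), 28 (C/Y), 34 (R/L).
p = 9/35 = 0.257143.
d = −ln(1 − 0.257143) = −ln(0.742857) = 0.2973.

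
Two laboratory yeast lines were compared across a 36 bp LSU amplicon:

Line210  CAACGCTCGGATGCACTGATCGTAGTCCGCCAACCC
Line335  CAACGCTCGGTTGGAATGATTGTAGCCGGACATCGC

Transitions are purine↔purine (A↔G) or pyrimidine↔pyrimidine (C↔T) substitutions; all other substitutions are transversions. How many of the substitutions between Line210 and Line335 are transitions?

The sequences differ at positions 11 (A/T, transversion), 14 (C/G, transversion), 16 (C/A, transversion), 21 (C/T, transition), 26 (T/C, transition), 28 (C/G, transversion), 30 (C/A, transversion), 33 (A/T, transversion), 35 (C/G, transversion).
Of the 9 differences, 2 transitions and 7 transversions, so the answer is 2.

2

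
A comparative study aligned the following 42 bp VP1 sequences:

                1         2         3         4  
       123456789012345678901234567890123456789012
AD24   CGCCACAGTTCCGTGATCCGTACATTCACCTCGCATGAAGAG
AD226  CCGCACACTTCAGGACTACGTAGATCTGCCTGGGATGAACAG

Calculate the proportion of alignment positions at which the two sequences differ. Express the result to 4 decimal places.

Mismatches occur at site 2 (G/C), site 3 (C/G), site 8 (G/C), site 12 (C/A), site 14 (T/G), site 15 (G/A), site 16 (A/C), site 18 (C/A), site 23 (C/G), site 26 (T/C), site 27 (C/T), site 28 (A/G), site 32 (C/G), site 34 (C/G), site 40 (G/C).
There are 15 differences over 42 sites, so p = 15/42 = 0.3571.

0.3571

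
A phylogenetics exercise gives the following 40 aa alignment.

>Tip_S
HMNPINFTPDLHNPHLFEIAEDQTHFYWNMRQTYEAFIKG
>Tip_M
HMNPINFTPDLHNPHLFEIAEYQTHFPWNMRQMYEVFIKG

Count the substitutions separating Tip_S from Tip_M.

Differing sites — 22:D/Y; 27:Y/P; 33:T/M; 36:A/V.
That gives 4 mismatches out of 40 aligned sites, so the Hamming distance is 4.

4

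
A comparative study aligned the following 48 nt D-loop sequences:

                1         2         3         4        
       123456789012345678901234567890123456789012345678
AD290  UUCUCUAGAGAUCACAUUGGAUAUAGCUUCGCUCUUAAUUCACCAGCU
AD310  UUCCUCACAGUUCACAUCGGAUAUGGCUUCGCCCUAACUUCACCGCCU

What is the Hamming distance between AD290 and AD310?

Mismatches occur at site 4 (U/C), site 5 (C/U), site 6 (U/C), site 8 (G/C), site 11 (A/U), site 18 (U/C), site 25 (A/G), site 33 (U/C), site 36 (U/A), site 38 (A/C), site 45 (A/G), site 46 (G/C).
That gives 12 mismatches out of 48 aligned sites, so the Hamming distance is 12.

12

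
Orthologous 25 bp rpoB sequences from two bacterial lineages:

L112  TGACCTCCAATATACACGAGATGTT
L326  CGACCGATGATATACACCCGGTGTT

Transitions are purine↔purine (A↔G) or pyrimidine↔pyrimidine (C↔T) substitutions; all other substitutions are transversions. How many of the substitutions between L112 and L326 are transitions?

4

Differing sites — 1:T/C (Ti); 6:T/G (Tv); 7:C/A (Tv); 8:C/T (Ti); 9:A/G (Ti); 18:G/C (Tv); 19:A/C (Tv); 21:A/G (Ti).
Of the 8 differences, 4 transitions and 4 transversions, so the answer is 4.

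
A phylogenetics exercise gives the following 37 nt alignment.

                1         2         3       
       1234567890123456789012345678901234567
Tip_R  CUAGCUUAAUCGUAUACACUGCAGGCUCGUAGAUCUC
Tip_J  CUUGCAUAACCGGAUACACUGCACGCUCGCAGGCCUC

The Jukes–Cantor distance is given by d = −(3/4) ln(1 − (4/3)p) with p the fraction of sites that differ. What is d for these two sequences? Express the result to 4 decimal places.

The sequences differ at positions 3 (A/U), 6 (U/A), 10 (U/C), 13 (U/G), 24 (G/C), 30 (U/C), 33 (A/G), 34 (U/C).
p = 8/37 = 0.216216.
d = −0.75 · ln(1 − (4/3)·0.216216) = −0.75 · ln(0.711712) = −0.75 · (-0.340082) = 0.2551.

0.2551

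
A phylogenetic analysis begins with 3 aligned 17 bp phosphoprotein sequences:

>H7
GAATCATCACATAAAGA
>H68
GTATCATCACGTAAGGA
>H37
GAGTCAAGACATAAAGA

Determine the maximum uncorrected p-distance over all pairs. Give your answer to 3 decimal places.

Pairwise Hamming distances:
  H7 vs H68: 3
  H7 vs H37: 3
  H68 vs H37: 6
The largest is 6 mismatches, between H68 and H37; p = 6/17 = 0.353.

0.353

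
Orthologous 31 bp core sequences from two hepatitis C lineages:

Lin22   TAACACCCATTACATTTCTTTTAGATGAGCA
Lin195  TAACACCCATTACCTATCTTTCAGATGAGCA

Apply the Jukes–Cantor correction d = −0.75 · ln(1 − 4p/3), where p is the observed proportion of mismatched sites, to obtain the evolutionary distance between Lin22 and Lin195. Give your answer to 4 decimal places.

The sequences differ at positions 14 (A/C), 16 (T/A), 22 (T/C).
p = 3/31 = 0.096774.
d = −0.75 · ln(1 − (4/3)·0.096774) = −0.75 · ln(0.870968) = −0.75 · (-0.138150) = 0.1036.

0.1036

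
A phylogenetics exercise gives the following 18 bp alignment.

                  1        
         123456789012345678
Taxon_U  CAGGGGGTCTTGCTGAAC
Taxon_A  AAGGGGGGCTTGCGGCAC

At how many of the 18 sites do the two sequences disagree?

4

Differing sites — 1:C/A; 8:T/G; 14:T/G; 16:A/C.
That gives 4 mismatches out of 18 aligned sites, so the Hamming distance is 4.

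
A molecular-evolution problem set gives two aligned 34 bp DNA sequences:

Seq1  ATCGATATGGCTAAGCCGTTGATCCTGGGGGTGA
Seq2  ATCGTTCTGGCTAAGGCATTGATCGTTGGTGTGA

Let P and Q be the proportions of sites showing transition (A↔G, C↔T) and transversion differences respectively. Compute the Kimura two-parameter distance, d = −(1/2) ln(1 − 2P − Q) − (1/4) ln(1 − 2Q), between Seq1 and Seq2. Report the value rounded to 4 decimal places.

0.2430

The sequences differ at positions 5 (A/T, transversion), 7 (A/C, transversion), 16 (C/G, transversion), 18 (G/A, transition), 25 (C/G, transversion), 27 (G/T, transversion), 30 (G/T, transversion).
Of the 7 differences, 1 transition and 6 transversions over 34 sites: P = 1/34 = 0.029412, Q = 6/34 = 0.176471.
d = −0.5·ln(0.764705) − 0.25·ln(0.647058) = −0.5·(-0.268265) − 0.25·(-0.435319) = 0.2430.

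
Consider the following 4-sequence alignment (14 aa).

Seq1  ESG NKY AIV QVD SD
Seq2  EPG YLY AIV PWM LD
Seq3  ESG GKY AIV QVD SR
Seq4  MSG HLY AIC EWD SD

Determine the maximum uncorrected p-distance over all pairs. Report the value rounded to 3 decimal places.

Pairwise Hamming distances:
  Seq1 vs Seq2: 7
  Seq1 vs Seq3: 2
  Seq1 vs Seq4: 6
  Seq2 vs Seq3: 8
  Seq2 vs Seq4: 7
  Seq3 vs Seq4: 7
The largest is 8 mismatches, between Seq2 and Seq3; p = 8/14 = 0.571.

0.571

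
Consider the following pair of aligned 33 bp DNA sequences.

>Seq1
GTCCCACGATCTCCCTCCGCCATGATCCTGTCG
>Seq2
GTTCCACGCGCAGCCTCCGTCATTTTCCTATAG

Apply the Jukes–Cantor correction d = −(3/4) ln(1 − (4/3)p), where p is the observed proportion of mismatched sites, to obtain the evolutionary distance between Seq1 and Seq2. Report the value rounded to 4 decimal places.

Differing sites — 3:C/T; 9:A/C; 10:T/G; 12:T/A; 13:C/G; 20:C/T; 24:G/T; 25:A/T; 30:G/A; 32:C/A.
p = 10/33 = 0.303030.
d = −0.75 · ln(1 − (4/3)·0.303030) = −0.75 · ln(0.595960) = −0.75 · (-0.517582) = 0.3882.

0.3882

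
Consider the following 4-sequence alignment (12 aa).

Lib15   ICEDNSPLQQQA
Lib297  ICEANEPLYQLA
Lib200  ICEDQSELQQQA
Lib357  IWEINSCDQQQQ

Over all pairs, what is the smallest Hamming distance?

Pairwise Hamming distances:
  Lib15 vs Lib297: 4
  Lib15 vs Lib200: 2
  Lib15 vs Lib357: 5
  Lib297 vs Lib200: 6
  Lib297 vs Lib357: 8
  Lib200 vs Lib357: 6
The smallest is 2, between Lib15 and Lib200.

2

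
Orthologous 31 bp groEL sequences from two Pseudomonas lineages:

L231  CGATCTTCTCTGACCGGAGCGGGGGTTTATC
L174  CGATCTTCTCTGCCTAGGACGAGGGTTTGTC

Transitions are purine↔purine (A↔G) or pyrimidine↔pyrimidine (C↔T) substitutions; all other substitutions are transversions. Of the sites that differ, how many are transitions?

Mismatches occur at site 13 (A↔C, transversion), site 15 (C↔T, transition), site 16 (G↔A, transition), site 18 (A↔G, transition), site 19 (G↔A, transition), site 22 (G↔A, transition), site 29 (A↔G, transition).
Of the 7 differences, 6 transitions and 1 transversion, so the answer is 6.

6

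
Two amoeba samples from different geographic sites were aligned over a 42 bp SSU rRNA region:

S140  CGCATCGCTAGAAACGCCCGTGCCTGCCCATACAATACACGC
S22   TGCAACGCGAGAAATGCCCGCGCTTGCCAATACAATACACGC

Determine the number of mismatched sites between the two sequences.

7

Mismatches occur at site 1 (C→T), site 5 (T→A), site 9 (T→G), site 15 (C→T), site 21 (T→C), site 24 (C→T), site 29 (C→A).
That gives 7 mismatches out of 42 aligned sites, so the Hamming distance is 7.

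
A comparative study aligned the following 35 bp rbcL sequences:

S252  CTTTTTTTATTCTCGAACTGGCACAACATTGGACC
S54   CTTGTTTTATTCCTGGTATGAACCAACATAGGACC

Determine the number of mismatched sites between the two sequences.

Mismatches occur at site 4 (T↔G), site 13 (T↔C), site 14 (C↔T), site 16 (A↔G), site 17 (A↔T), site 18 (C↔A), site 21 (G↔A), site 22 (C↔A), site 23 (A↔C), site 30 (T↔A).
That gives 10 mismatches out of 35 aligned sites, so the Hamming distance is 10.

10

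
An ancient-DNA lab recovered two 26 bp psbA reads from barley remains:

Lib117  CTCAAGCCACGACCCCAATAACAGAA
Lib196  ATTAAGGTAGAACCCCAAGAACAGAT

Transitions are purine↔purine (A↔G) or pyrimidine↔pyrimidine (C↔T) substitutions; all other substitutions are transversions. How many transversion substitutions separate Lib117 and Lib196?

5

Differing sites — 1:C/A (Tv); 3:C/T (Ti); 7:C/G (Tv); 8:C/T (Ti); 10:C/G (Tv); 11:G/A (Ti); 19:T/G (Tv); 26:A/T (Tv).
Of the 8 differences, 3 transitions and 5 transversions, so the answer is 5.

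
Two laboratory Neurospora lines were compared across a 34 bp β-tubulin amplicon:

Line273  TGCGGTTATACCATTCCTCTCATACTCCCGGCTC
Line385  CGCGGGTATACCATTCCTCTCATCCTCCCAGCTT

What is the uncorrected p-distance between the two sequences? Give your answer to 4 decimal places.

0.1471

Mismatches occur at site 1 (T→C), site 6 (T→G), site 24 (A→C), site 30 (G→A), site 34 (C→T).
There are 5 differences over 34 sites, so p = 5/34 = 0.1471.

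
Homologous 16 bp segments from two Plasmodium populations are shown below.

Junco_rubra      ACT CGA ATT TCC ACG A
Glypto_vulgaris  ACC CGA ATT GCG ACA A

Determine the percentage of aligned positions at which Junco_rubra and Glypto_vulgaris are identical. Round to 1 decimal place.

The sequences differ at positions 3 (T/C), 10 (T/G), 12 (C/G), 15 (G/A).
12 of the 16 sites match, so the percent identity is 12/16 × 100 = 75.0%.

75.0%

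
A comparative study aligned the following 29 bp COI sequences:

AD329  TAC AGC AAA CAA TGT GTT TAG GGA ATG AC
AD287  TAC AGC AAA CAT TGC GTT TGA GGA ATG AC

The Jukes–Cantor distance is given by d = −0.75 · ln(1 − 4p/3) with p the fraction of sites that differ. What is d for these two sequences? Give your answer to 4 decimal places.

The sequences differ at positions 12 (A/T), 15 (T/C), 20 (A/G), 21 (G/A).
p = 4/29 = 0.137931.
d = −0.75 · ln(1 − (4/3)·0.137931) = −0.75 · ln(0.816092) = −0.75 · (-0.203228) = 0.1524.

0.1524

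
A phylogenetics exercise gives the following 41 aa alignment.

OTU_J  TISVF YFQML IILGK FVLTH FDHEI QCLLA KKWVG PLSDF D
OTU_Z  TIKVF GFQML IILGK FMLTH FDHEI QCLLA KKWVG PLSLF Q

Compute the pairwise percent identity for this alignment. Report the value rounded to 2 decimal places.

87.80%

Mismatches occur at site 3 (S→K), site 6 (Y→G), site 17 (V→M), site 39 (D→L), site 41 (D→Q).
36 of the 41 sites match, so the percent identity is 36/41 × 100 = 87.80%.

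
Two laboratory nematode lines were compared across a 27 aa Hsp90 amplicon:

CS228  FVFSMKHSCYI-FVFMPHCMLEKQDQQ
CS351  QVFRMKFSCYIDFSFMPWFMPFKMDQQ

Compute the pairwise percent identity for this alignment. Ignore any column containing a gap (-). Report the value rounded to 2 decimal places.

65.38%

Excluding the 1 gap column leaves 26 comparable sites.
Differing sites — 1:F/Q; 4:S/R; 7:H/F; 14:V/S; 18:H/W; 19:C/F; 21:L/P; 22:E/F; 24:Q/M.
17 of the 26 comparable sites match, so the percent identity is 17/26 × 100 = 65.38%.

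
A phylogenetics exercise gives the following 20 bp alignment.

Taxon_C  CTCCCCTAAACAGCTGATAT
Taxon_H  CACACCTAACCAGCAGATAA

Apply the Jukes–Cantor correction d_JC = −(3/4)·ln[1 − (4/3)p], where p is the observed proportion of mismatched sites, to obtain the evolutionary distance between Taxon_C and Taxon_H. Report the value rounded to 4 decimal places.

0.3041

Mismatches occur at site 2 (T↔A), site 4 (C↔A), site 10 (A↔C), site 15 (T↔A), site 20 (T↔A).
p = 5/20 = 0.250000.
d = −0.75 · ln(1 − (4/3)·0.250000) = −0.75 · ln(0.666667) = −0.75 · (-0.405465) = 0.3041.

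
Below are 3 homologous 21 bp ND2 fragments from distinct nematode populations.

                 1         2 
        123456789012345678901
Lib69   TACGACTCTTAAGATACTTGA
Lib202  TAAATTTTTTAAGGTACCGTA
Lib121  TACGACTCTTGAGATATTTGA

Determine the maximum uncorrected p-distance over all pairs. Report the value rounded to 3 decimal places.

0.524

Pairwise Hamming distances:
  Lib69 vs Lib202: 9
  Lib69 vs Lib121: 2
  Lib202 vs Lib121: 11
The largest is 11 mismatches, between Lib202 and Lib121; p = 11/21 = 0.524.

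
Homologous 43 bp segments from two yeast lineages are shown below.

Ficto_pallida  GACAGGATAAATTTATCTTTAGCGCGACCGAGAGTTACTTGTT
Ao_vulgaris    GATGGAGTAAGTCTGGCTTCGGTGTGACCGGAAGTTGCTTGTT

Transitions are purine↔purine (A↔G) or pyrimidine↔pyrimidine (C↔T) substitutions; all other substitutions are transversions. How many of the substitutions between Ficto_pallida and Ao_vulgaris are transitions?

14

Differing sites — 3:C/T (Ti); 4:A/G (Ti); 6:G/A (Ti); 7:A/G (Ti); 11:A/G (Ti); 13:T/C (Ti); 15:A/G (Ti); 16:T/G (Tv); 20:T/C (Ti); 21:A/G (Ti); 23:C/T (Ti); 25:C/T (Ti); 31:A/G (Ti); 32:G/A (Ti); 37:A/G (Ti).
Of the 15 differences, 14 transitions and 1 transversion, so the answer is 14.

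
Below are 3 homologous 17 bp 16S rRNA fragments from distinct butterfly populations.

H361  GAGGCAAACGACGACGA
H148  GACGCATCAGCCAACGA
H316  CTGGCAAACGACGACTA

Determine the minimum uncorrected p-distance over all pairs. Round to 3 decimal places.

Pairwise Hamming distances:
  H361 vs H148: 6
  H361 vs H316: 3
  H148 vs H316: 9
The smallest is 3 mismatches, between H361 and H316; p = 3/17 = 0.176.

0.176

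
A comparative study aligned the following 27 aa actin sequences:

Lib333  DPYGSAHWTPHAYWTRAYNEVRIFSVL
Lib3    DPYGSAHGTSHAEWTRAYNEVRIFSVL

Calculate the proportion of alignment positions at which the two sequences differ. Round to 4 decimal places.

Mismatches occur at site 8 (W/G), site 10 (P/S), site 13 (Y/E).
There are 3 differences over 27 sites, so p = 3/27 = 0.1111.

0.1111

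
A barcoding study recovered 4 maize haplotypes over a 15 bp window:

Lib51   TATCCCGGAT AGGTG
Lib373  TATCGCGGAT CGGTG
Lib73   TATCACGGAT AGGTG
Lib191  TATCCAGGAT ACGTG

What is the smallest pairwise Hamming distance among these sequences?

Pairwise Hamming distances:
  Lib51 vs Lib373: 2
  Lib51 vs Lib73: 1
  Lib51 vs Lib191: 2
  Lib373 vs Lib73: 2
  Lib373 vs Lib191: 4
  Lib73 vs Lib191: 3
The smallest is 1, between Lib51 and Lib73.

1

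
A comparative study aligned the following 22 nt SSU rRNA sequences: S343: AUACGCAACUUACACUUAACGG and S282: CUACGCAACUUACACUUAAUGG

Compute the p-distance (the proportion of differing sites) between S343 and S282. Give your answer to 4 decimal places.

Differing sites — 1:A/C; 20:C/U.
There are 2 differences over 22 sites, so p = 2/22 = 0.0909.

0.0909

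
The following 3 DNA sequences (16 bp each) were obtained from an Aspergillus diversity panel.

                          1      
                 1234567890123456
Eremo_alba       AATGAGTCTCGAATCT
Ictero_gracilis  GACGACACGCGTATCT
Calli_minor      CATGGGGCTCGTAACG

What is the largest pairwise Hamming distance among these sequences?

Pairwise Hamming distances:
  Eremo_alba vs Ictero_gracilis: 6
  Eremo_alba vs Calli_minor: 6
  Ictero_gracilis vs Calli_minor: 8
The largest is 8, between Ictero_gracilis and Calli_minor.

8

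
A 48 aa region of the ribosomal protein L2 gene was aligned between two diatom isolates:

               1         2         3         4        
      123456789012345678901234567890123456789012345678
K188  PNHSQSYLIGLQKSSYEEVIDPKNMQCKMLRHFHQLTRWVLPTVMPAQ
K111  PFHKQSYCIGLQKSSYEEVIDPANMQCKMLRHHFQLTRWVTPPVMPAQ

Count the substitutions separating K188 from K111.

Differing sites — 2:N/F; 4:S/K; 8:L/C; 23:K/A; 33:F/H; 34:H/F; 41:L/T; 43:T/P.
That gives 8 mismatches out of 48 aligned sites, so the Hamming distance is 8.

8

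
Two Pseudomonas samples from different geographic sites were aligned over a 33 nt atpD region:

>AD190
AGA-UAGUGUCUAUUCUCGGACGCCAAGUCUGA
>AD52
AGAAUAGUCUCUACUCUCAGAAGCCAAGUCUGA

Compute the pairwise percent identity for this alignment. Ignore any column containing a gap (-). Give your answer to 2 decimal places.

Excluding the 1 gap column leaves 32 comparable sites.
The sequences differ at positions 9 (G/C), 14 (U/C), 19 (G/A), 22 (C/A).
28 of the 32 comparable sites match, so the percent identity is 28/32 × 100 = 87.50%.

87.50%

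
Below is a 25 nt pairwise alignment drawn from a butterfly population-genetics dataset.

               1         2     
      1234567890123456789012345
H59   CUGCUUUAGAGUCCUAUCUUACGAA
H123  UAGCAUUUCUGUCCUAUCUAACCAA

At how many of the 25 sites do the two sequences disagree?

Differing sites — 1:C/U; 2:U/A; 5:U/A; 8:A/U; 9:G/C; 10:A/U; 20:U/A; 23:G/C.
That gives 8 mismatches out of 25 aligned sites, so the Hamming distance is 8.

8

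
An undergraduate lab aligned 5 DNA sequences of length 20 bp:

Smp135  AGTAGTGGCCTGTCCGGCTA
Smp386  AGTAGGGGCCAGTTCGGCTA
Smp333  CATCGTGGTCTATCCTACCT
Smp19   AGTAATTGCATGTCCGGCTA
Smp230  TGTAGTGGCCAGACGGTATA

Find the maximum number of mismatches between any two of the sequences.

Pairwise Hamming distances:
  Smp135 vs Smp386: 3
  Smp135 vs Smp333: 9
  Smp135 vs Smp19: 3
  Smp135 vs Smp230: 6
  Smp386 vs Smp333: 12
  Smp386 vs Smp19: 6
  Smp386 vs Smp230: 7
  Smp333 vs Smp19: 12
  Smp333 vs Smp230: 13
  Smp19 vs Smp230: 9
The largest is 13, between Smp333 and Smp230.

13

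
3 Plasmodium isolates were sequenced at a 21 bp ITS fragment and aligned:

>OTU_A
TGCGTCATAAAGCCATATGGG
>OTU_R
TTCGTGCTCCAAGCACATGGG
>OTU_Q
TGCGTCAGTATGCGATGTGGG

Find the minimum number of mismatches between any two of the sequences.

5

Pairwise Hamming distances:
  OTU_A vs OTU_R: 8
  OTU_A vs OTU_Q: 5
  OTU_R vs OTU_Q: 12
The smallest is 5, between OTU_A and OTU_Q.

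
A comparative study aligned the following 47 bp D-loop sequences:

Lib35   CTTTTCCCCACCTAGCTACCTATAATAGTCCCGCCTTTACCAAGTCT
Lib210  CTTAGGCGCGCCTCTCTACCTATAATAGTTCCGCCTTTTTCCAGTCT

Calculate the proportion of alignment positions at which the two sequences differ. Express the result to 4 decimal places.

Mismatches occur at site 4 (T/A), site 5 (T/G), site 6 (C/G), site 8 (C/G), site 10 (A/G), site 14 (A/C), site 15 (G/T), site 30 (C/T), site 39 (A/T), site 40 (C/T), site 42 (A/C).
There are 11 differences over 47 sites, so p = 11/47 = 0.2340.

0.2340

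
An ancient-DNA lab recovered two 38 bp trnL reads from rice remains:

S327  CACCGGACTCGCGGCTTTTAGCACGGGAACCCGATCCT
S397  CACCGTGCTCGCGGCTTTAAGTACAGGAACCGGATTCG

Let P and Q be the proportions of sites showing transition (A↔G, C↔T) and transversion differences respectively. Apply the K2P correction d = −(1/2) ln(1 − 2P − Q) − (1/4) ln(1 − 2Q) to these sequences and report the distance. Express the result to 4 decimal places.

0.2488

Differing sites — 6:G/T (Tv); 7:A/G (Ti); 19:T/A (Tv); 22:C/T (Ti); 25:G/A (Ti); 32:C/G (Tv); 36:C/T (Ti); 38:T/G (Tv).
Of the 8 differences, 4 transitions and 4 transversions over 38 sites: P = 4/38 = 0.105263, Q = 4/38 = 0.105263.
d = −0.5·ln(0.684211) − 0.25·ln(0.789474) = −0.5·(-0.379489) − 0.25·(-0.236388) = 0.2488.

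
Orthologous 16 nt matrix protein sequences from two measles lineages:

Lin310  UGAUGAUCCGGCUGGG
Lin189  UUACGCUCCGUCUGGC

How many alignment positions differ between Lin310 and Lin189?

5

Mismatches occur at site 2 (G↔U), site 4 (U↔C), site 6 (A↔C), site 11 (G↔U), site 16 (G↔C).
That gives 5 mismatches out of 16 aligned sites, so the Hamming distance is 5.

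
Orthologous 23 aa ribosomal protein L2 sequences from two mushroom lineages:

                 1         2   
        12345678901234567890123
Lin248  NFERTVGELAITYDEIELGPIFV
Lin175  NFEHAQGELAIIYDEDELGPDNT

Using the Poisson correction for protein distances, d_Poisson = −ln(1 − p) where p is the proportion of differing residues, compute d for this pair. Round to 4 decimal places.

0.4274

Mismatches occur at site 4 (R↔H), site 5 (T↔A), site 6 (V↔Q), site 12 (T↔I), site 16 (I↔D), site 21 (I↔D), site 22 (F↔N), site 23 (V↔T).
p = 8/23 = 0.347826.
d = −ln(1 − 0.347826) = −ln(0.652174) = 0.4274.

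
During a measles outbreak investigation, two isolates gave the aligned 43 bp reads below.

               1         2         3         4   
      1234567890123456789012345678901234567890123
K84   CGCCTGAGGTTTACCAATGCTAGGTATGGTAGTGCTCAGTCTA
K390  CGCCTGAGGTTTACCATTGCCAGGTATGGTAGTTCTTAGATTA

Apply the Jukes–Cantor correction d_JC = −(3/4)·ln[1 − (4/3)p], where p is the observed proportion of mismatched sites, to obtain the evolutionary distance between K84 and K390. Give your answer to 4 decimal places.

0.1544

Differing sites — 17:A/T; 21:T/C; 34:G/T; 37:C/T; 40:T/A; 41:C/T.
p = 6/43 = 0.139535.
d = −0.75 · ln(1 − (4/3)·0.139535) = −0.75 · ln(0.813953) = −0.75 · (-0.205853) = 0.1544.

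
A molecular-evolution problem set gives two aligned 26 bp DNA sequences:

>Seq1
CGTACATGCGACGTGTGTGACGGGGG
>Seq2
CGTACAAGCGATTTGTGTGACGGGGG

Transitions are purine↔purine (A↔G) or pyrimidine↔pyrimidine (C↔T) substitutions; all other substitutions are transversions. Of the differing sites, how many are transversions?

Differing sites — 7:T/A (Tv); 12:C/T (Ti); 13:G/T (Tv).
Of the 3 differences, 1 transition and 2 transversions, so the answer is 2.

2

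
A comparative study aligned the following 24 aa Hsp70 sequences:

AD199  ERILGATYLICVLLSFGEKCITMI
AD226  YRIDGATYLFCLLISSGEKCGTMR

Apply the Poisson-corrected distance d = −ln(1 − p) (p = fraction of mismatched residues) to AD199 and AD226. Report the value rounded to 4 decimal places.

0.4055

The sequences differ at positions 1 (E/Y), 4 (L/D), 10 (I/F), 12 (V/L), 14 (L/I), 16 (F/S), 21 (I/G), 24 (I/R).
p = 8/24 = 0.333333.
d = −ln(1 − 0.333333) = −ln(0.666667) = 0.4055.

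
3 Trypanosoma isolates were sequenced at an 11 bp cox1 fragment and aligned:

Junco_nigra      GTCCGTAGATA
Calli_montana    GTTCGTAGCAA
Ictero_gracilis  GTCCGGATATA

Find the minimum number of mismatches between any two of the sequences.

2

Pairwise Hamming distances:
  Junco_nigra vs Calli_montana: 3
  Junco_nigra vs Ictero_gracilis: 2
  Calli_montana vs Ictero_gracilis: 5
The smallest is 2, between Junco_nigra and Ictero_gracilis.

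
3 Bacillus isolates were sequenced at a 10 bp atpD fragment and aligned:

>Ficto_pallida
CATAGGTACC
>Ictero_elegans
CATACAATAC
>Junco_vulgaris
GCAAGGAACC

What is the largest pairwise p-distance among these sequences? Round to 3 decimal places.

0.700

Pairwise Hamming distances:
  Ficto_pallida vs Ictero_elegans: 5
  Ficto_pallida vs Junco_vulgaris: 4
  Ictero_elegans vs Junco_vulgaris: 7
The largest is 7 mismatches, between Ictero_elegans and Junco_vulgaris; p = 7/10 = 0.700.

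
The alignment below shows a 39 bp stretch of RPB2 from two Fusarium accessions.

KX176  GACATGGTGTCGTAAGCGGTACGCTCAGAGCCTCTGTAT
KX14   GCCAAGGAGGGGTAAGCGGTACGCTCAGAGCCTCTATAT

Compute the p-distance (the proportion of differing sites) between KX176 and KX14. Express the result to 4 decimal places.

0.1538

Mismatches occur at site 2 (A/C), site 5 (T/A), site 8 (T/A), site 10 (T/G), site 11 (C/G), site 36 (G/A).
There are 6 differences over 39 sites, so p = 6/39 = 0.1538.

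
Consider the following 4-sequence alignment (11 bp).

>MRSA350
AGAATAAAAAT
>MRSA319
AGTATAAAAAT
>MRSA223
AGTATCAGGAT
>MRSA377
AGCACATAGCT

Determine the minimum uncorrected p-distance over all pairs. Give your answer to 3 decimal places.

0.091

Pairwise Hamming distances:
  MRSA350 vs MRSA319: 1
  MRSA350 vs MRSA223: 4
  MRSA350 vs MRSA377: 5
  MRSA319 vs MRSA223: 3
  MRSA319 vs MRSA377: 5
  MRSA223 vs MRSA377: 6
The smallest is 1 mismatch, between MRSA350 and MRSA319; p = 1/11 = 0.091.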